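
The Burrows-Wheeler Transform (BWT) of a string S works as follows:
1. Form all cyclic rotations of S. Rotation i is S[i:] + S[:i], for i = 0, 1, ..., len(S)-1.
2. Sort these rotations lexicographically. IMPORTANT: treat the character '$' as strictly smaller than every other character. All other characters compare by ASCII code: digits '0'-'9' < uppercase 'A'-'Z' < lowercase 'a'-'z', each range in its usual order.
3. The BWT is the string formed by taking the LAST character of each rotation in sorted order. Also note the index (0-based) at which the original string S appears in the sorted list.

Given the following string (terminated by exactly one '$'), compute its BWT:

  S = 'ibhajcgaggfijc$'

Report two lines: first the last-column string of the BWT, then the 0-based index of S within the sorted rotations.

Answer: cghijjgcgab$fia
11

Derivation:
All 15 rotations (rotation i = S[i:]+S[:i]):
  rot[0] = ibhajcgaggfijc$
  rot[1] = bhajcgaggfijc$i
  rot[2] = hajcgaggfijc$ib
  rot[3] = ajcgaggfijc$ibh
  rot[4] = jcgaggfijc$ibha
  rot[5] = cgaggfijc$ibhaj
  rot[6] = gaggfijc$ibhajc
  rot[7] = aggfijc$ibhajcg
  rot[8] = ggfijc$ibhajcga
  rot[9] = gfijc$ibhajcgag
  rot[10] = fijc$ibhajcgagg
  rot[11] = ijc$ibhajcgaggf
  rot[12] = jc$ibhajcgaggfi
  rot[13] = c$ibhajcgaggfij
  rot[14] = $ibhajcgaggfijc
Sorted (with $ < everything):
  sorted[0] = $ibhajcgaggfijc  (last char: 'c')
  sorted[1] = aggfijc$ibhajcg  (last char: 'g')
  sorted[2] = ajcgaggfijc$ibh  (last char: 'h')
  sorted[3] = bhajcgaggfijc$i  (last char: 'i')
  sorted[4] = c$ibhajcgaggfij  (last char: 'j')
  sorted[5] = cgaggfijc$ibhaj  (last char: 'j')
  sorted[6] = fijc$ibhajcgagg  (last char: 'g')
  sorted[7] = gaggfijc$ibhajc  (last char: 'c')
  sorted[8] = gfijc$ibhajcgag  (last char: 'g')
  sorted[9] = ggfijc$ibhajcga  (last char: 'a')
  sorted[10] = hajcgaggfijc$ib  (last char: 'b')
  sorted[11] = ibhajcgaggfijc$  (last char: '$')
  sorted[12] = ijc$ibhajcgaggf  (last char: 'f')
  sorted[13] = jc$ibhajcgaggfi  (last char: 'i')
  sorted[14] = jcgaggfijc$ibha  (last char: 'a')
Last column: cghijjgcgab$fia
Original string S is at sorted index 11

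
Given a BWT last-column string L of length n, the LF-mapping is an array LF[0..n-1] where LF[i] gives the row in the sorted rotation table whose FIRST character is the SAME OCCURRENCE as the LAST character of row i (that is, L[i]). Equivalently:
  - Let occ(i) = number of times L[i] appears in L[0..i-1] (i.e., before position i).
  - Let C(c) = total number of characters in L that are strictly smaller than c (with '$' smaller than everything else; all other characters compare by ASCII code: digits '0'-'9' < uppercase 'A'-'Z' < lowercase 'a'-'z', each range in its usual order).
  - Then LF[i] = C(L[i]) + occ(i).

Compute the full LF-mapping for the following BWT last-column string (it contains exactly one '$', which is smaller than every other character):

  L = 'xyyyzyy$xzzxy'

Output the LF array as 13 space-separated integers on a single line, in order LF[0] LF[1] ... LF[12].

Char counts: '$':1, 'x':3, 'y':6, 'z':3
C (first-col start): C('$')=0, C('x')=1, C('y')=4, C('z')=10
L[0]='x': occ=0, LF[0]=C('x')+0=1+0=1
L[1]='y': occ=0, LF[1]=C('y')+0=4+0=4
L[2]='y': occ=1, LF[2]=C('y')+1=4+1=5
L[3]='y': occ=2, LF[3]=C('y')+2=4+2=6
L[4]='z': occ=0, LF[4]=C('z')+0=10+0=10
L[5]='y': occ=3, LF[5]=C('y')+3=4+3=7
L[6]='y': occ=4, LF[6]=C('y')+4=4+4=8
L[7]='$': occ=0, LF[7]=C('$')+0=0+0=0
L[8]='x': occ=1, LF[8]=C('x')+1=1+1=2
L[9]='z': occ=1, LF[9]=C('z')+1=10+1=11
L[10]='z': occ=2, LF[10]=C('z')+2=10+2=12
L[11]='x': occ=2, LF[11]=C('x')+2=1+2=3
L[12]='y': occ=5, LF[12]=C('y')+5=4+5=9

Answer: 1 4 5 6 10 7 8 0 2 11 12 3 9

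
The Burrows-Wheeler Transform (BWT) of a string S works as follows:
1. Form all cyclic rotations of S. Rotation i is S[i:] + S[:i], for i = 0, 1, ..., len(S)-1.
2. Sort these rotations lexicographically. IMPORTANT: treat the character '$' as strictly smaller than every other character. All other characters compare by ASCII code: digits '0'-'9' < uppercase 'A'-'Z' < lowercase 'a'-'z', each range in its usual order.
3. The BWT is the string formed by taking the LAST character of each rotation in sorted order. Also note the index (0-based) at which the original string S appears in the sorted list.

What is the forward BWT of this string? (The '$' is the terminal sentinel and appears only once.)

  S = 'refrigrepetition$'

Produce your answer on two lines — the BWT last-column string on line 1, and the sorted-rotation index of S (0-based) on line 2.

All 17 rotations (rotation i = S[i:]+S[:i]):
  rot[0] = refrigrepetition$
  rot[1] = efrigrepetition$r
  rot[2] = frigrepetition$re
  rot[3] = rigrepetition$ref
  rot[4] = igrepetition$refr
  rot[5] = grepetition$refri
  rot[6] = repetition$refrig
  rot[7] = epetition$refrigr
  rot[8] = petition$refrigre
  rot[9] = etition$refrigrep
  rot[10] = tition$refrigrepe
  rot[11] = ition$refrigrepet
  rot[12] = tion$refrigrepeti
  rot[13] = ion$refrigrepetit
  rot[14] = on$refrigrepetiti
  rot[15] = n$refrigrepetitio
  rot[16] = $refrigrepetition
Sorted (with $ < everything):
  sorted[0] = $refrigrepetition  (last char: 'n')
  sorted[1] = efrigrepetition$r  (last char: 'r')
  sorted[2] = epetition$refrigr  (last char: 'r')
  sorted[3] = etition$refrigrep  (last char: 'p')
  sorted[4] = frigrepetition$re  (last char: 'e')
  sorted[5] = grepetition$refri  (last char: 'i')
  sorted[6] = igrepetition$refr  (last char: 'r')
  sorted[7] = ion$refrigrepetit  (last char: 't')
  sorted[8] = ition$refrigrepet  (last char: 't')
  sorted[9] = n$refrigrepetitio  (last char: 'o')
  sorted[10] = on$refrigrepetiti  (last char: 'i')
  sorted[11] = petition$refrigre  (last char: 'e')
  sorted[12] = refrigrepetition$  (last char: '$')
  sorted[13] = repetition$refrig  (last char: 'g')
  sorted[14] = rigrepetition$ref  (last char: 'f')
  sorted[15] = tion$refrigrepeti  (last char: 'i')
  sorted[16] = tition$refrigrepe  (last char: 'e')
Last column: nrrpeirttoie$gfie
Original string S is at sorted index 12

Answer: nrrpeirttoie$gfie
12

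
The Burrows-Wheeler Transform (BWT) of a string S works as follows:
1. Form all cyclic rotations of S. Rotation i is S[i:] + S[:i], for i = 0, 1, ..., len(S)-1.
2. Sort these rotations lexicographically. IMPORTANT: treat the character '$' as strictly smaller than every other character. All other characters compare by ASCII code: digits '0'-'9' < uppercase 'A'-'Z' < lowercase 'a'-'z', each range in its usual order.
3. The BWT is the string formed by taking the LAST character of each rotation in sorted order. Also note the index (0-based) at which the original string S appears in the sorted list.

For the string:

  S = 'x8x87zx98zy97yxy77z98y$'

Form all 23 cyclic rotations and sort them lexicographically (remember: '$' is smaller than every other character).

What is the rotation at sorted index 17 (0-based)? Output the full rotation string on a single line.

All 23 rotations (rotation i = S[i:]+S[:i]):
  rot[0] = x8x87zx98zy97yxy77z98y$
  rot[1] = 8x87zx98zy97yxy77z98y$x
  rot[2] = x87zx98zy97yxy77z98y$x8
  rot[3] = 87zx98zy97yxy77z98y$x8x
  rot[4] = 7zx98zy97yxy77z98y$x8x8
  rot[5] = zx98zy97yxy77z98y$x8x87
  rot[6] = x98zy97yxy77z98y$x8x87z
  rot[7] = 98zy97yxy77z98y$x8x87zx
  rot[8] = 8zy97yxy77z98y$x8x87zx9
  rot[9] = zy97yxy77z98y$x8x87zx98
  rot[10] = y97yxy77z98y$x8x87zx98z
  rot[11] = 97yxy77z98y$x8x87zx98zy
  rot[12] = 7yxy77z98y$x8x87zx98zy9
  rot[13] = yxy77z98y$x8x87zx98zy97
  rot[14] = xy77z98y$x8x87zx98zy97y
  rot[15] = y77z98y$x8x87zx98zy97yx
  rot[16] = 77z98y$x8x87zx98zy97yxy
  rot[17] = 7z98y$x8x87zx98zy97yxy7
  rot[18] = z98y$x8x87zx98zy97yxy77
  rot[19] = 98y$x8x87zx98zy97yxy77z
  rot[20] = 8y$x8x87zx98zy97yxy77z9
  rot[21] = y$x8x87zx98zy97yxy77z98
  rot[22] = $x8x87zx98zy97yxy77z98y
Sorted (with $ < everything):
  sorted[0] = $x8x87zx98zy97yxy77z98y
  sorted[1] = 77z98y$x8x87zx98zy97yxy
  sorted[2] = 7yxy77z98y$x8x87zx98zy9
  sorted[3] = 7z98y$x8x87zx98zy97yxy7
  sorted[4] = 7zx98zy97yxy77z98y$x8x8
  sorted[5] = 87zx98zy97yxy77z98y$x8x
  sorted[6] = 8x87zx98zy97yxy77z98y$x
  sorted[7] = 8y$x8x87zx98zy97yxy77z9
  sorted[8] = 8zy97yxy77z98y$x8x87zx9
  sorted[9] = 97yxy77z98y$x8x87zx98zy
  sorted[10] = 98y$x8x87zx98zy97yxy77z
  sorted[11] = 98zy97yxy77z98y$x8x87zx
  sorted[12] = x87zx98zy97yxy77z98y$x8
  sorted[13] = x8x87zx98zy97yxy77z98y$
  sorted[14] = x98zy97yxy77z98y$x8x87z
  sorted[15] = xy77z98y$x8x87zx98zy97y
  sorted[16] = y$x8x87zx98zy97yxy77z98
  sorted[17] = y77z98y$x8x87zx98zy97yx
  sorted[18] = y97yxy77z98y$x8x87zx98z
  sorted[19] = yxy77z98y$x8x87zx98zy97
  sorted[20] = z98y$x8x87zx98zy97yxy77
  sorted[21] = zx98zy97yxy77z98y$x8x87
  sorted[22] = zy97yxy77z98y$x8x87zx98
sorted[17] = y77z98y$x8x87zx98zy97yx

Answer: y77z98y$x8x87zx98zy97yx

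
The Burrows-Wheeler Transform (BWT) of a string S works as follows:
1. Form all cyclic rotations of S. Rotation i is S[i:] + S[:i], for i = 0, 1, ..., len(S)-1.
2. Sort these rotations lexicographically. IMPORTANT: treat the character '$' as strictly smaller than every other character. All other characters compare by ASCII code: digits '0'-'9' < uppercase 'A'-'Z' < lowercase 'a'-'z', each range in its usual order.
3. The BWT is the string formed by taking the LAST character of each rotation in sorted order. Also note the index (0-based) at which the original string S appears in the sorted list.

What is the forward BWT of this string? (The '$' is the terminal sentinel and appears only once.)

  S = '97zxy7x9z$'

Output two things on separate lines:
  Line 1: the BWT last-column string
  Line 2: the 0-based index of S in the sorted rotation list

Answer: zy9$x7zx97
3

Derivation:
All 10 rotations (rotation i = S[i:]+S[:i]):
  rot[0] = 97zxy7x9z$
  rot[1] = 7zxy7x9z$9
  rot[2] = zxy7x9z$97
  rot[3] = xy7x9z$97z
  rot[4] = y7x9z$97zx
  rot[5] = 7x9z$97zxy
  rot[6] = x9z$97zxy7
  rot[7] = 9z$97zxy7x
  rot[8] = z$97zxy7x9
  rot[9] = $97zxy7x9z
Sorted (with $ < everything):
  sorted[0] = $97zxy7x9z  (last char: 'z')
  sorted[1] = 7x9z$97zxy  (last char: 'y')
  sorted[2] = 7zxy7x9z$9  (last char: '9')
  sorted[3] = 97zxy7x9z$  (last char: '$')
  sorted[4] = 9z$97zxy7x  (last char: 'x')
  sorted[5] = x9z$97zxy7  (last char: '7')
  sorted[6] = xy7x9z$97z  (last char: 'z')
  sorted[7] = y7x9z$97zx  (last char: 'x')
  sorted[8] = z$97zxy7x9  (last char: '9')
  sorted[9] = zxy7x9z$97  (last char: '7')
Last column: zy9$x7zx97
Original string S is at sorted index 3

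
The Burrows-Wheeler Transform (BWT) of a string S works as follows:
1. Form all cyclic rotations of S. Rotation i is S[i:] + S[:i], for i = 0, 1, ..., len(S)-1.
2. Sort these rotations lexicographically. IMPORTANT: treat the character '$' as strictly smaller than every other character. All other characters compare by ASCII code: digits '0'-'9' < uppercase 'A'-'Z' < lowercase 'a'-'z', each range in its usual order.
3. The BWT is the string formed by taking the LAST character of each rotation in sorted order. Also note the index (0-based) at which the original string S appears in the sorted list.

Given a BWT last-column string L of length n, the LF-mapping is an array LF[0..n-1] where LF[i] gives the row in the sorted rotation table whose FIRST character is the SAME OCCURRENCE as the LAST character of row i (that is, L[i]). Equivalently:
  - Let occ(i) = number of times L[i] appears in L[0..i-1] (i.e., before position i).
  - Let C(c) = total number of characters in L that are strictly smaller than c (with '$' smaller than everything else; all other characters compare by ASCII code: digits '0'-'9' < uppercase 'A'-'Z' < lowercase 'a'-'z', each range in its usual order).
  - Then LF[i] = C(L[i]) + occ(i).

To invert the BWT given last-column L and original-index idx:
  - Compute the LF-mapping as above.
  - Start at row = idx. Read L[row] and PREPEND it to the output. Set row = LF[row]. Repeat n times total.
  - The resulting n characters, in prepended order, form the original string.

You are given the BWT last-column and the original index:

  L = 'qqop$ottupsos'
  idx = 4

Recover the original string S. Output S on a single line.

Answer: potqoopsustq$

Derivation:
LF mapping: 6 7 1 4 0 2 10 11 12 5 8 3 9
Walk LF starting at row 4, prepending L[row]:
  step 1: row=4, L[4]='$', prepend. Next row=LF[4]=0
  step 2: row=0, L[0]='q', prepend. Next row=LF[0]=6
  step 3: row=6, L[6]='t', prepend. Next row=LF[6]=10
  step 4: row=10, L[10]='s', prepend. Next row=LF[10]=8
  step 5: row=8, L[8]='u', prepend. Next row=LF[8]=12
  step 6: row=12, L[12]='s', prepend. Next row=LF[12]=9
  step 7: row=9, L[9]='p', prepend. Next row=LF[9]=5
  step 8: row=5, L[5]='o', prepend. Next row=LF[5]=2
  step 9: row=2, L[2]='o', prepend. Next row=LF[2]=1
  step 10: row=1, L[1]='q', prepend. Next row=LF[1]=7
  step 11: row=7, L[7]='t', prepend. Next row=LF[7]=11
  step 12: row=11, L[11]='o', prepend. Next row=LF[11]=3
  step 13: row=3, L[3]='p', prepend. Next row=LF[3]=4
Reversed output: potqoopsustq$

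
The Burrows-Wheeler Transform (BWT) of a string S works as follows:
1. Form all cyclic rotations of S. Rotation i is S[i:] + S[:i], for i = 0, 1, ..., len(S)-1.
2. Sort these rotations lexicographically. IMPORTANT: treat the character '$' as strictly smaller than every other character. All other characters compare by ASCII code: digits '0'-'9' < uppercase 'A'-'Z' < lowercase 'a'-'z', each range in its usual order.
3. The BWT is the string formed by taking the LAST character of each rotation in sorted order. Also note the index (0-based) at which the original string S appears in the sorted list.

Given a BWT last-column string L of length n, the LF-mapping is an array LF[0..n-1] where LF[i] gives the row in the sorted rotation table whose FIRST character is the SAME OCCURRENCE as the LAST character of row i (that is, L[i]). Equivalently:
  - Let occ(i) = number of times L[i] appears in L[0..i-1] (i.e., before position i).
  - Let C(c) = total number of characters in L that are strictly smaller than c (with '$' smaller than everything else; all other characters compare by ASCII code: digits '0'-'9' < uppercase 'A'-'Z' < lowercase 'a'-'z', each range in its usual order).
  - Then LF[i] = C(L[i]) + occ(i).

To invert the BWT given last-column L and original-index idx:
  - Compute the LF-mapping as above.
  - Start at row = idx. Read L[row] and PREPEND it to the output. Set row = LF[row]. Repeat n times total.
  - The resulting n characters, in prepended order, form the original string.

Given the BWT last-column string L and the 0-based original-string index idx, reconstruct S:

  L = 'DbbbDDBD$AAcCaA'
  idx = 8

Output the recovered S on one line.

Answer: DCbAabAcbADDBD$

Derivation:
LF mapping: 6 11 12 13 7 8 4 9 0 1 2 14 5 10 3
Walk LF starting at row 8, prepending L[row]:
  step 1: row=8, L[8]='$', prepend. Next row=LF[8]=0
  step 2: row=0, L[0]='D', prepend. Next row=LF[0]=6
  step 3: row=6, L[6]='B', prepend. Next row=LF[6]=4
  step 4: row=4, L[4]='D', prepend. Next row=LF[4]=7
  step 5: row=7, L[7]='D', prepend. Next row=LF[7]=9
  step 6: row=9, L[9]='A', prepend. Next row=LF[9]=1
  step 7: row=1, L[1]='b', prepend. Next row=LF[1]=11
  step 8: row=11, L[11]='c', prepend. Next row=LF[11]=14
  step 9: row=14, L[14]='A', prepend. Next row=LF[14]=3
  step 10: row=3, L[3]='b', prepend. Next row=LF[3]=13
  step 11: row=13, L[13]='a', prepend. Next row=LF[13]=10
  step 12: row=10, L[10]='A', prepend. Next row=LF[10]=2
  step 13: row=2, L[2]='b', prepend. Next row=LF[2]=12
  step 14: row=12, L[12]='C', prepend. Next row=LF[12]=5
  step 15: row=5, L[5]='D', prepend. Next row=LF[5]=8
Reversed output: DCbAabAcbADDBD$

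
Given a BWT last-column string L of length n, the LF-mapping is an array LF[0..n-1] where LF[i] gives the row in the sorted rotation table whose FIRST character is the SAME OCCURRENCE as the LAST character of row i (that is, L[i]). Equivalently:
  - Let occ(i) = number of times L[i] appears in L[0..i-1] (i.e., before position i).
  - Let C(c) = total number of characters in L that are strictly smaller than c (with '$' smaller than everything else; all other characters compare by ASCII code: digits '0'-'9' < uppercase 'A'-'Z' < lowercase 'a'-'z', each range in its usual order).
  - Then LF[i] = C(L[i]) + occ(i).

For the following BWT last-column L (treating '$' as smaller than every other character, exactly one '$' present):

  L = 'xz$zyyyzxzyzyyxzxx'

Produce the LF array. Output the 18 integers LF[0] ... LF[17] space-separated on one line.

Char counts: '$':1, 'x':5, 'y':6, 'z':6
C (first-col start): C('$')=0, C('x')=1, C('y')=6, C('z')=12
L[0]='x': occ=0, LF[0]=C('x')+0=1+0=1
L[1]='z': occ=0, LF[1]=C('z')+0=12+0=12
L[2]='$': occ=0, LF[2]=C('$')+0=0+0=0
L[3]='z': occ=1, LF[3]=C('z')+1=12+1=13
L[4]='y': occ=0, LF[4]=C('y')+0=6+0=6
L[5]='y': occ=1, LF[5]=C('y')+1=6+1=7
L[6]='y': occ=2, LF[6]=C('y')+2=6+2=8
L[7]='z': occ=2, LF[7]=C('z')+2=12+2=14
L[8]='x': occ=1, LF[8]=C('x')+1=1+1=2
L[9]='z': occ=3, LF[9]=C('z')+3=12+3=15
L[10]='y': occ=3, LF[10]=C('y')+3=6+3=9
L[11]='z': occ=4, LF[11]=C('z')+4=12+4=16
L[12]='y': occ=4, LF[12]=C('y')+4=6+4=10
L[13]='y': occ=5, LF[13]=C('y')+5=6+5=11
L[14]='x': occ=2, LF[14]=C('x')+2=1+2=3
L[15]='z': occ=5, LF[15]=C('z')+5=12+5=17
L[16]='x': occ=3, LF[16]=C('x')+3=1+3=4
L[17]='x': occ=4, LF[17]=C('x')+4=1+4=5

Answer: 1 12 0 13 6 7 8 14 2 15 9 16 10 11 3 17 4 5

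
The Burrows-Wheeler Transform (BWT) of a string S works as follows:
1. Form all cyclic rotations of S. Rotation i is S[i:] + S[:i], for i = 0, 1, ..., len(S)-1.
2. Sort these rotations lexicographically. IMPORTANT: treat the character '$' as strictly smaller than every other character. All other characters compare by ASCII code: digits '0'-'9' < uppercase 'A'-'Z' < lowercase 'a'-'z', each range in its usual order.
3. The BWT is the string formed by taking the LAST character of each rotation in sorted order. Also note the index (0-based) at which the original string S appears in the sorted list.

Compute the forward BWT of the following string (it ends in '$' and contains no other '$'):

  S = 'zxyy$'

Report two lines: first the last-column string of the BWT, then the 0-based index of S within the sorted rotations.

All 5 rotations (rotation i = S[i:]+S[:i]):
  rot[0] = zxyy$
  rot[1] = xyy$z
  rot[2] = yy$zx
  rot[3] = y$zxy
  rot[4] = $zxyy
Sorted (with $ < everything):
  sorted[0] = $zxyy  (last char: 'y')
  sorted[1] = xyy$z  (last char: 'z')
  sorted[2] = y$zxy  (last char: 'y')
  sorted[3] = yy$zx  (last char: 'x')
  sorted[4] = zxyy$  (last char: '$')
Last column: yzyx$
Original string S is at sorted index 4

Answer: yzyx$
4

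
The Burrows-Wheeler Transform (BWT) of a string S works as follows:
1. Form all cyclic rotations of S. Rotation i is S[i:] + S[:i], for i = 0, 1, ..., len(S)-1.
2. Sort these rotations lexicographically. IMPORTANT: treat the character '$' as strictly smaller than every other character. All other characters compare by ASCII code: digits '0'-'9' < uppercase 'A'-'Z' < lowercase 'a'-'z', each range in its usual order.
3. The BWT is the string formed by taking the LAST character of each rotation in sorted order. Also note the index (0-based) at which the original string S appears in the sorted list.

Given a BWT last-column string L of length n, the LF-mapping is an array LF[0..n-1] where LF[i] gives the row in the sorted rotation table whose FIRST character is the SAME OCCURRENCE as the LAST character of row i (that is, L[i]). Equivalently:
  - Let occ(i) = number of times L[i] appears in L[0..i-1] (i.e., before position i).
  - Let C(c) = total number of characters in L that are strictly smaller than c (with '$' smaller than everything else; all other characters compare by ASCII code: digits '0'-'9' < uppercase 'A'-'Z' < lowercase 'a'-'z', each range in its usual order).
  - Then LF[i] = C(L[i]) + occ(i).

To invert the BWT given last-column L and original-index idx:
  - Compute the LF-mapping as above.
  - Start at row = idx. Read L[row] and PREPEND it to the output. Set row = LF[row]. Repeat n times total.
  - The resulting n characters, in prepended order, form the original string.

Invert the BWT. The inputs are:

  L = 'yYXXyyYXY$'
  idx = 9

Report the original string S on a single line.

LF mapping: 7 4 1 2 8 9 5 3 6 0
Walk LF starting at row 9, prepending L[row]:
  step 1: row=9, L[9]='$', prepend. Next row=LF[9]=0
  step 2: row=0, L[0]='y', prepend. Next row=LF[0]=7
  step 3: row=7, L[7]='X', prepend. Next row=LF[7]=3
  step 4: row=3, L[3]='X', prepend. Next row=LF[3]=2
  step 5: row=2, L[2]='X', prepend. Next row=LF[2]=1
  step 6: row=1, L[1]='Y', prepend. Next row=LF[1]=4
  step 7: row=4, L[4]='y', prepend. Next row=LF[4]=8
  step 8: row=8, L[8]='Y', prepend. Next row=LF[8]=6
  step 9: row=6, L[6]='Y', prepend. Next row=LF[6]=5
  step 10: row=5, L[5]='y', prepend. Next row=LF[5]=9
Reversed output: yYYyYXXXy$

Answer: yYYyYXXXy$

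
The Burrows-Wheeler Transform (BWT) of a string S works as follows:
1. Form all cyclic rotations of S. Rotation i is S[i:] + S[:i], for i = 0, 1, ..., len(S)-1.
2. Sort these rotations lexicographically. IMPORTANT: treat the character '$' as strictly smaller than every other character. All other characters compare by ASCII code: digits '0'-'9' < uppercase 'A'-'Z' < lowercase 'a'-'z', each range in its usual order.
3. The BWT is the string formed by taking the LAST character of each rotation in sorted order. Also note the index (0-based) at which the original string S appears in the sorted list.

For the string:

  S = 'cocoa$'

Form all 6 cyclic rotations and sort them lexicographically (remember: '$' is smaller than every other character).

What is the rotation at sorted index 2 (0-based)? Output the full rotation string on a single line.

All 6 rotations (rotation i = S[i:]+S[:i]):
  rot[0] = cocoa$
  rot[1] = ocoa$c
  rot[2] = coa$co
  rot[3] = oa$coc
  rot[4] = a$coco
  rot[5] = $cocoa
Sorted (with $ < everything):
  sorted[0] = $cocoa
  sorted[1] = a$coco
  sorted[2] = coa$co
  sorted[3] = cocoa$
  sorted[4] = oa$coc
  sorted[5] = ocoa$c
sorted[2] = coa$co

Answer: coa$co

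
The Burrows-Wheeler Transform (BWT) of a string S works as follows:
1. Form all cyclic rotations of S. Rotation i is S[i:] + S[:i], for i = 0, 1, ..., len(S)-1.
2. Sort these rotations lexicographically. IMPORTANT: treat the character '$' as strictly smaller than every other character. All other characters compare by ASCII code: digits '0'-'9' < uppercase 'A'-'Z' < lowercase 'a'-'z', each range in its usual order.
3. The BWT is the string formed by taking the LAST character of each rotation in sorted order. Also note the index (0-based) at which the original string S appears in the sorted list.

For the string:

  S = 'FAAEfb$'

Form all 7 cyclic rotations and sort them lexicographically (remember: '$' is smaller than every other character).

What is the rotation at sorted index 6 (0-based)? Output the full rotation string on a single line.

All 7 rotations (rotation i = S[i:]+S[:i]):
  rot[0] = FAAEfb$
  rot[1] = AAEfb$F
  rot[2] = AEfb$FA
  rot[3] = Efb$FAA
  rot[4] = fb$FAAE
  rot[5] = b$FAAEf
  rot[6] = $FAAEfb
Sorted (with $ < everything):
  sorted[0] = $FAAEfb
  sorted[1] = AAEfb$F
  sorted[2] = AEfb$FA
  sorted[3] = Efb$FAA
  sorted[4] = FAAEfb$
  sorted[5] = b$FAAEf
  sorted[6] = fb$FAAE
sorted[6] = fb$FAAE

Answer: fb$FAAE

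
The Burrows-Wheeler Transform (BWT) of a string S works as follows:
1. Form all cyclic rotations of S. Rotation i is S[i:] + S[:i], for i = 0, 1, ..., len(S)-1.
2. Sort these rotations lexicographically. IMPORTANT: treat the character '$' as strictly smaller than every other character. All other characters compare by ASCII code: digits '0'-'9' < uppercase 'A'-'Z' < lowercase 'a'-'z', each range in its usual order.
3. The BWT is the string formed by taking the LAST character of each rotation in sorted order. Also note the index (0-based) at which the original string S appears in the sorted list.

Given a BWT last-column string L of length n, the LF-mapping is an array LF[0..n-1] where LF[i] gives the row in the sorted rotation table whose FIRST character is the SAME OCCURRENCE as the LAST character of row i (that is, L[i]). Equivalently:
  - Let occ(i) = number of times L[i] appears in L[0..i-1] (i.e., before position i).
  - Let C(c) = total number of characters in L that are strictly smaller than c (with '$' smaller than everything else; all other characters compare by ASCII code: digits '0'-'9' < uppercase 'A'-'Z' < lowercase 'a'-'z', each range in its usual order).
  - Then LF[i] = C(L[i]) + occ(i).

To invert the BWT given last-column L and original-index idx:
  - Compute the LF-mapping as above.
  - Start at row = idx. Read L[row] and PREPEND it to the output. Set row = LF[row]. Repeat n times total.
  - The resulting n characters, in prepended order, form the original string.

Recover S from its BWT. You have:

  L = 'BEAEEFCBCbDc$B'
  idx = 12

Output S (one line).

LF mapping: 2 8 1 9 10 11 5 3 6 12 7 13 0 4
Walk LF starting at row 12, prepending L[row]:
  step 1: row=12, L[12]='$', prepend. Next row=LF[12]=0
  step 2: row=0, L[0]='B', prepend. Next row=LF[0]=2
  step 3: row=2, L[2]='A', prepend. Next row=LF[2]=1
  step 4: row=1, L[1]='E', prepend. Next row=LF[1]=8
  step 5: row=8, L[8]='C', prepend. Next row=LF[8]=6
  step 6: row=6, L[6]='C', prepend. Next row=LF[6]=5
  step 7: row=5, L[5]='F', prepend. Next row=LF[5]=11
  step 8: row=11, L[11]='c', prepend. Next row=LF[11]=13
  step 9: row=13, L[13]='B', prepend. Next row=LF[13]=4
  step 10: row=4, L[4]='E', prepend. Next row=LF[4]=10
  step 11: row=10, L[10]='D', prepend. Next row=LF[10]=7
  step 12: row=7, L[7]='B', prepend. Next row=LF[7]=3
  step 13: row=3, L[3]='E', prepend. Next row=LF[3]=9
  step 14: row=9, L[9]='b', prepend. Next row=LF[9]=12
Reversed output: bEBDEBcFCCEAB$

Answer: bEBDEBcFCCEAB$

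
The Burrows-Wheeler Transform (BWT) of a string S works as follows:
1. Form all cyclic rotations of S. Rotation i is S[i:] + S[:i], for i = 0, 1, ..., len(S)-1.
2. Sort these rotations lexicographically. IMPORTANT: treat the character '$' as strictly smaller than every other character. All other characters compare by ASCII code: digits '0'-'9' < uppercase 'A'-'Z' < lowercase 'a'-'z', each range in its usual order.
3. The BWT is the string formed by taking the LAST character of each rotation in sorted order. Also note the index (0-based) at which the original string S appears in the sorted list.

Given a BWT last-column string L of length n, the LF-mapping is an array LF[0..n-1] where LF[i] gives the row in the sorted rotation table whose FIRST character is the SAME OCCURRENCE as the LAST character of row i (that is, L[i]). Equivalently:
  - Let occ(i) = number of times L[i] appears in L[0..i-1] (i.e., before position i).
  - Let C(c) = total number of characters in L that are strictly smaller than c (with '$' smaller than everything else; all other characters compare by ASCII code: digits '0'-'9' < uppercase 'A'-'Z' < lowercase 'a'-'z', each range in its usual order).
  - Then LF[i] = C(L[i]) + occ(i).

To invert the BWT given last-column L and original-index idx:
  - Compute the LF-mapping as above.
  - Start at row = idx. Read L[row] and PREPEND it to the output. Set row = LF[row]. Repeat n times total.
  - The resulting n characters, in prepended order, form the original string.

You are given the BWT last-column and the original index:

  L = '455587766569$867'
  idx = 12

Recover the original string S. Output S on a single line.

Answer: 797666756885554$

Derivation:
LF mapping: 1 2 3 4 13 10 11 6 7 5 8 15 0 14 9 12
Walk LF starting at row 12, prepending L[row]:
  step 1: row=12, L[12]='$', prepend. Next row=LF[12]=0
  step 2: row=0, L[0]='4', prepend. Next row=LF[0]=1
  step 3: row=1, L[1]='5', prepend. Next row=LF[1]=2
  step 4: row=2, L[2]='5', prepend. Next row=LF[2]=3
  step 5: row=3, L[3]='5', prepend. Next row=LF[3]=4
  step 6: row=4, L[4]='8', prepend. Next row=LF[4]=13
  step 7: row=13, L[13]='8', prepend. Next row=LF[13]=14
  step 8: row=14, L[14]='6', prepend. Next row=LF[14]=9
  step 9: row=9, L[9]='5', prepend. Next row=LF[9]=5
  step 10: row=5, L[5]='7', prepend. Next row=LF[5]=10
  step 11: row=10, L[10]='6', prepend. Next row=LF[10]=8
  step 12: row=8, L[8]='6', prepend. Next row=LF[8]=7
  step 13: row=7, L[7]='6', prepend. Next row=LF[7]=6
  step 14: row=6, L[6]='7', prepend. Next row=LF[6]=11
  step 15: row=11, L[11]='9', prepend. Next row=LF[11]=15
  step 16: row=15, L[15]='7', prepend. Next row=LF[15]=12
Reversed output: 797666756885554$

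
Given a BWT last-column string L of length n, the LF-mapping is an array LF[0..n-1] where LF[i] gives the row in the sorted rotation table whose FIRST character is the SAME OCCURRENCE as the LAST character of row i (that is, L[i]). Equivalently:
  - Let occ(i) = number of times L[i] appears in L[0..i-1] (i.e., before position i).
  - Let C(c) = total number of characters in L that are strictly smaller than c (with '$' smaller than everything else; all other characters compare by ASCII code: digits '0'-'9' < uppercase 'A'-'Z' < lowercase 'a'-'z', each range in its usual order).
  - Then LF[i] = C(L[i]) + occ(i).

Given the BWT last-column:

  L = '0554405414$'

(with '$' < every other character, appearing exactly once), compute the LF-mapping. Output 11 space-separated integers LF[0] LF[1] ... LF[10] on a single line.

Char counts: '$':1, '0':2, '1':1, '4':4, '5':3
C (first-col start): C('$')=0, C('0')=1, C('1')=3, C('4')=4, C('5')=8
L[0]='0': occ=0, LF[0]=C('0')+0=1+0=1
L[1]='5': occ=0, LF[1]=C('5')+0=8+0=8
L[2]='5': occ=1, LF[2]=C('5')+1=8+1=9
L[3]='4': occ=0, LF[3]=C('4')+0=4+0=4
L[4]='4': occ=1, LF[4]=C('4')+1=4+1=5
L[5]='0': occ=1, LF[5]=C('0')+1=1+1=2
L[6]='5': occ=2, LF[6]=C('5')+2=8+2=10
L[7]='4': occ=2, LF[7]=C('4')+2=4+2=6
L[8]='1': occ=0, LF[8]=C('1')+0=3+0=3
L[9]='4': occ=3, LF[9]=C('4')+3=4+3=7
L[10]='$': occ=0, LF[10]=C('$')+0=0+0=0

Answer: 1 8 9 4 5 2 10 6 3 7 0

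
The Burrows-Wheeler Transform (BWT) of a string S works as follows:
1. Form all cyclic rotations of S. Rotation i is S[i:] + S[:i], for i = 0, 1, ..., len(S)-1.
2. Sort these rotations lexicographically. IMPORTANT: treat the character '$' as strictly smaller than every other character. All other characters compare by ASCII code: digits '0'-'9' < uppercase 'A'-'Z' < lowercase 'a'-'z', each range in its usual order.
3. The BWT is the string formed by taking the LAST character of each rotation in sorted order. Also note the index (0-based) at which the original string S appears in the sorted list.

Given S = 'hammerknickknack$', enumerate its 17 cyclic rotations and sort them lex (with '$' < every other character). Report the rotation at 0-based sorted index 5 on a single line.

All 17 rotations (rotation i = S[i:]+S[:i]):
  rot[0] = hammerknickknack$
  rot[1] = ammerknickknack$h
  rot[2] = mmerknickknack$ha
  rot[3] = merknickknack$ham
  rot[4] = erknickknack$hamm
  rot[5] = rknickknack$hamme
  rot[6] = knickknack$hammer
  rot[7] = nickknack$hammerk
  rot[8] = ickknack$hammerkn
  rot[9] = ckknack$hammerkni
  rot[10] = kknack$hammerknic
  rot[11] = knack$hammerknick
  rot[12] = nack$hammerknickk
  rot[13] = ack$hammerknickkn
  rot[14] = ck$hammerknickkna
  rot[15] = k$hammerknickknac
  rot[16] = $hammerknickknack
Sorted (with $ < everything):
  sorted[0] = $hammerknickknack
  sorted[1] = ack$hammerknickkn
  sorted[2] = ammerknickknack$h
  sorted[3] = ck$hammerknickkna
  sorted[4] = ckknack$hammerkni
  sorted[5] = erknickknack$hamm
  sorted[6] = hammerknickknack$
  sorted[7] = ickknack$hammerkn
  sorted[8] = k$hammerknickknac
  sorted[9] = kknack$hammerknic
  sorted[10] = knack$hammerknick
  sorted[11] = knickknack$hammer
  sorted[12] = merknickknack$ham
  sorted[13] = mmerknickknack$ha
  sorted[14] = nack$hammerknickk
  sorted[15] = nickknack$hammerk
  sorted[16] = rknickknack$hamme
sorted[5] = erknickknack$hamm

Answer: erknickknack$hamm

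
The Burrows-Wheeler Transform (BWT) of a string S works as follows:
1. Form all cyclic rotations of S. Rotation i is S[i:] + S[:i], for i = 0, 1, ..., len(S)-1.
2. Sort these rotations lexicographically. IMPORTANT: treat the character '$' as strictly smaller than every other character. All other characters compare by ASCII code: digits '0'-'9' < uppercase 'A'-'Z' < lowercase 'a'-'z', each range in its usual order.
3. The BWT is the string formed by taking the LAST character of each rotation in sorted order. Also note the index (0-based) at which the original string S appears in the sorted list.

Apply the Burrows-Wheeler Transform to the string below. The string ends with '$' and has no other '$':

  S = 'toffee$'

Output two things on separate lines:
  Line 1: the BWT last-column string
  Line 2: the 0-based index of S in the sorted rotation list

Answer: eeffot$
6

Derivation:
All 7 rotations (rotation i = S[i:]+S[:i]):
  rot[0] = toffee$
  rot[1] = offee$t
  rot[2] = ffee$to
  rot[3] = fee$tof
  rot[4] = ee$toff
  rot[5] = e$toffe
  rot[6] = $toffee
Sorted (with $ < everything):
  sorted[0] = $toffee  (last char: 'e')
  sorted[1] = e$toffe  (last char: 'e')
  sorted[2] = ee$toff  (last char: 'f')
  sorted[3] = fee$tof  (last char: 'f')
  sorted[4] = ffee$to  (last char: 'o')
  sorted[5] = offee$t  (last char: 't')
  sorted[6] = toffee$  (last char: '$')
Last column: eeffot$
Original string S is at sorted index 6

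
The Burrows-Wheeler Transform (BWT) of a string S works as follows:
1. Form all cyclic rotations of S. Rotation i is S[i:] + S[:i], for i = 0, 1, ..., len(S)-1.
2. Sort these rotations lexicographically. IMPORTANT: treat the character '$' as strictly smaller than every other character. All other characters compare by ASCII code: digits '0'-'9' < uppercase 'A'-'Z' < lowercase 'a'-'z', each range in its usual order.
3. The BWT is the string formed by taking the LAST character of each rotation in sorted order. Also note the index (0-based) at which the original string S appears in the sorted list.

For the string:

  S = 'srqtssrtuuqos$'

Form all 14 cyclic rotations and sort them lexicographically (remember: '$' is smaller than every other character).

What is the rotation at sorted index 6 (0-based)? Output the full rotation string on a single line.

All 14 rotations (rotation i = S[i:]+S[:i]):
  rot[0] = srqtssrtuuqos$
  rot[1] = rqtssrtuuqos$s
  rot[2] = qtssrtuuqos$sr
  rot[3] = tssrtuuqos$srq
  rot[4] = ssrtuuqos$srqt
  rot[5] = srtuuqos$srqts
  rot[6] = rtuuqos$srqtss
  rot[7] = tuuqos$srqtssr
  rot[8] = uuqos$srqtssrt
  rot[9] = uqos$srqtssrtu
  rot[10] = qos$srqtssrtuu
  rot[11] = os$srqtssrtuuq
  rot[12] = s$srqtssrtuuqo
  rot[13] = $srqtssrtuuqos
Sorted (with $ < everything):
  sorted[0] = $srqtssrtuuqos
  sorted[1] = os$srqtssrtuuq
  sorted[2] = qos$srqtssrtuu
  sorted[3] = qtssrtuuqos$sr
  sorted[4] = rqtssrtuuqos$s
  sorted[5] = rtuuqos$srqtss
  sorted[6] = s$srqtssrtuuqo
  sorted[7] = srqtssrtuuqos$
  sorted[8] = srtuuqos$srqts
  sorted[9] = ssrtuuqos$srqt
  sorted[10] = tssrtuuqos$srq
  sorted[11] = tuuqos$srqtssr
  sorted[12] = uqos$srqtssrtu
  sorted[13] = uuqos$srqtssrt
sorted[6] = s$srqtssrtuuqo

Answer: s$srqtssrtuuqo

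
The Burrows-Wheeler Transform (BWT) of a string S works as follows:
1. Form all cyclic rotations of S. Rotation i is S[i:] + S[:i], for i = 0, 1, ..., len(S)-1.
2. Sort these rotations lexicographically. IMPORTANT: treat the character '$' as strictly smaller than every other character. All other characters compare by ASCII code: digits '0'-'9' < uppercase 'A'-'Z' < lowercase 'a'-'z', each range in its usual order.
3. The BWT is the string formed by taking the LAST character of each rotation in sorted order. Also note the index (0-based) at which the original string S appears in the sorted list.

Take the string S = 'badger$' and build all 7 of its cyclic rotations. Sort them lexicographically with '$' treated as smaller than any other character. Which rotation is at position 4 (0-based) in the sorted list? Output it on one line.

Answer: er$badg

Derivation:
All 7 rotations (rotation i = S[i:]+S[:i]):
  rot[0] = badger$
  rot[1] = adger$b
  rot[2] = dger$ba
  rot[3] = ger$bad
  rot[4] = er$badg
  rot[5] = r$badge
  rot[6] = $badger
Sorted (with $ < everything):
  sorted[0] = $badger
  sorted[1] = adger$b
  sorted[2] = badger$
  sorted[3] = dger$ba
  sorted[4] = er$badg
  sorted[5] = ger$bad
  sorted[6] = r$badge
sorted[4] = er$badg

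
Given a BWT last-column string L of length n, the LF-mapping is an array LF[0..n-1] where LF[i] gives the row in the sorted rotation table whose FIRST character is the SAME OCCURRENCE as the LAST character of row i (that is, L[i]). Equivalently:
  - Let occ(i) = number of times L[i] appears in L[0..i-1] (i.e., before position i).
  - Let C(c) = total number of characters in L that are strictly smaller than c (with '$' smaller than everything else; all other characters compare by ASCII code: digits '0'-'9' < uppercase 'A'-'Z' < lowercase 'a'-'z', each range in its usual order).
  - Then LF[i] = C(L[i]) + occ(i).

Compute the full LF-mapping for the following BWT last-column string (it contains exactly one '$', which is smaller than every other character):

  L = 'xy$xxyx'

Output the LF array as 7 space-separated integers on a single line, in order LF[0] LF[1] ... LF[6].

Answer: 1 5 0 2 3 6 4

Derivation:
Char counts: '$':1, 'x':4, 'y':2
C (first-col start): C('$')=0, C('x')=1, C('y')=5
L[0]='x': occ=0, LF[0]=C('x')+0=1+0=1
L[1]='y': occ=0, LF[1]=C('y')+0=5+0=5
L[2]='$': occ=0, LF[2]=C('$')+0=0+0=0
L[3]='x': occ=1, LF[3]=C('x')+1=1+1=2
L[4]='x': occ=2, LF[4]=C('x')+2=1+2=3
L[5]='y': occ=1, LF[5]=C('y')+1=5+1=6
L[6]='x': occ=3, LF[6]=C('x')+3=1+3=4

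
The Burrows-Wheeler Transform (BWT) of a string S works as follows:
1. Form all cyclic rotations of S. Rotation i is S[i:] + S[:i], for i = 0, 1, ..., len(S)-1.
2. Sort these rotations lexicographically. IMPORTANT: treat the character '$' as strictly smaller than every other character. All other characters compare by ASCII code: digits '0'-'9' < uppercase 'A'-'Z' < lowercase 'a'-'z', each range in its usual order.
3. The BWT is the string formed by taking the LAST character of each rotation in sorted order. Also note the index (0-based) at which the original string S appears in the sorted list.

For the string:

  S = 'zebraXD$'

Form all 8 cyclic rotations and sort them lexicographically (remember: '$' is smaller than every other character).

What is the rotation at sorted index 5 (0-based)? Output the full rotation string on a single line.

Answer: ebraXD$z

Derivation:
All 8 rotations (rotation i = S[i:]+S[:i]):
  rot[0] = zebraXD$
  rot[1] = ebraXD$z
  rot[2] = braXD$ze
  rot[3] = raXD$zeb
  rot[4] = aXD$zebr
  rot[5] = XD$zebra
  rot[6] = D$zebraX
  rot[7] = $zebraXD
Sorted (with $ < everything):
  sorted[0] = $zebraXD
  sorted[1] = D$zebraX
  sorted[2] = XD$zebra
  sorted[3] = aXD$zebr
  sorted[4] = braXD$ze
  sorted[5] = ebraXD$z
  sorted[6] = raXD$zeb
  sorted[7] = zebraXD$
sorted[5] = ebraXD$z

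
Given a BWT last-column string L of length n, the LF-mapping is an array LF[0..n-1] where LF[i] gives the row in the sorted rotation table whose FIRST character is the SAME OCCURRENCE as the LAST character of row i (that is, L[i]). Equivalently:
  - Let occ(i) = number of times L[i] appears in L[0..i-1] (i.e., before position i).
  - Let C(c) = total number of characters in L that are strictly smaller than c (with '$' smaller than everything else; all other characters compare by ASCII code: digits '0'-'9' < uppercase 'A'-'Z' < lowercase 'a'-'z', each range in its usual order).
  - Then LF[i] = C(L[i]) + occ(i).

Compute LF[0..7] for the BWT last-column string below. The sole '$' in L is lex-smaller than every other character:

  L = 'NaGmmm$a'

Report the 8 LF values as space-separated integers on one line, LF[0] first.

Char counts: '$':1, 'G':1, 'N':1, 'a':2, 'm':3
C (first-col start): C('$')=0, C('G')=1, C('N')=2, C('a')=3, C('m')=5
L[0]='N': occ=0, LF[0]=C('N')+0=2+0=2
L[1]='a': occ=0, LF[1]=C('a')+0=3+0=3
L[2]='G': occ=0, LF[2]=C('G')+0=1+0=1
L[3]='m': occ=0, LF[3]=C('m')+0=5+0=5
L[4]='m': occ=1, LF[4]=C('m')+1=5+1=6
L[5]='m': occ=2, LF[5]=C('m')+2=5+2=7
L[6]='$': occ=0, LF[6]=C('$')+0=0+0=0
L[7]='a': occ=1, LF[7]=C('a')+1=3+1=4

Answer: 2 3 1 5 6 7 0 4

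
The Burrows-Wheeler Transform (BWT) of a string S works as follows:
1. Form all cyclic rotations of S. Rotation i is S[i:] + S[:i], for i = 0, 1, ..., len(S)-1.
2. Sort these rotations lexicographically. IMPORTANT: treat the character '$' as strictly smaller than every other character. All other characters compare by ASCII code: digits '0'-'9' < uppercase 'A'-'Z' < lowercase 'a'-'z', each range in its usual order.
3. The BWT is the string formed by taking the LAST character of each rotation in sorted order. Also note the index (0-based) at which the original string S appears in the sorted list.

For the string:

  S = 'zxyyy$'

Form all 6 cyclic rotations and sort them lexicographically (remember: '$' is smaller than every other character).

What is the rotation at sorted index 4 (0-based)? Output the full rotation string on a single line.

All 6 rotations (rotation i = S[i:]+S[:i]):
  rot[0] = zxyyy$
  rot[1] = xyyy$z
  rot[2] = yyy$zx
  rot[3] = yy$zxy
  rot[4] = y$zxyy
  rot[5] = $zxyyy
Sorted (with $ < everything):
  sorted[0] = $zxyyy
  sorted[1] = xyyy$z
  sorted[2] = y$zxyy
  sorted[3] = yy$zxy
  sorted[4] = yyy$zx
  sorted[5] = zxyyy$
sorted[4] = yyy$zx

Answer: yyy$zx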